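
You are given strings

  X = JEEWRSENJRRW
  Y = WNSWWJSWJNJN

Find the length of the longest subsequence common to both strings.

4

Match J (X #1, Y #6) → W (X #4, Y #8) → N (X #8, Y #10) → J (X #9, Y #11) — 4 characters in the same relative order in both. Since dp[12][12] = 4, nothing longer is possible.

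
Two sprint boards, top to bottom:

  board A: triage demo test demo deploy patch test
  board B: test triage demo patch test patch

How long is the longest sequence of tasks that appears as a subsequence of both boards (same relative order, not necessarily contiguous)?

4

One common subsequence of length 4: triage [1,2], then demo [2,3], then test [3,5], then patch [6,6], and the DP table's final entry dp[7][6] is also 4, so no common subsequence is longer.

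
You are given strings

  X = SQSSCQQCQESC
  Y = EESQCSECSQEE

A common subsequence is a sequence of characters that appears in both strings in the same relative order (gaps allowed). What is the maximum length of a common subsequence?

Let dp[i][j] be the LCS length of the first i characters of X and the first j characters of Y. dp[i][j] = dp[i-1][j-1]+1 when the i-th and j-th characters match, else max(dp[i-1][j], dp[i][j-1]).
    ·  E  E  S  Q  C  S  E  C  S  Q  E  E
 ·  0  0  0  0  0  0  0  0  0  0  0  0  0
 S  0  0  0  1  1  1  1  1  1  1  1  1  1
 Q  0  0  0  1  2  2  2  2  2  2  2  2  2
 S  0  0  0  1  2  2  3  3  3  3  3  3  3
 S  0  0  0  1  2  2  3  3  3  4  4  4  4
 C  0  0  0  1  2  3  3  3  4  4  4  4  4
 Q  0  0  0  1  2  3  3  3  4  4  5  5  5
 Q  0  0  0  1  2  3  3  3  4  4  5  5  5
 C  0  0  0  1  2  3  3  3  4  4  5  5  5
 Q  0  0  0  1  2  3  3  3  4  4  5  5  5
 E  0  1  1  1  2  3  3  4  4  4  5  6  6
 S  0  1  1  2  2  3  4  4  4  5  5  6  6
 C  0  1  1  2  2  3  4  4  5  5  5  6  6
dp[12][12] = 6. One LCS (by backtracking along matches): SQSSQE.

6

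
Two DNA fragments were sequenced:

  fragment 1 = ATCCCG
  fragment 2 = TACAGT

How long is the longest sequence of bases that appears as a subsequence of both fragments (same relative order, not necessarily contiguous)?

Let dp[i][j] be the LCS length of the first i bases of fragment 1 and the first j bases of fragment 2. dp[i][j] = dp[i-1][j-1]+1 when the i-th and j-th bases match, else max(dp[i-1][j], dp[i][j-1]).
    ·  T  A  C  A  G  T
 ·  0  0  0  0  0  0  0
 A  0  0  1  1  1  1  1
 T  0  1  1  1  1  1  2
 C  0  1  1  2  2  2  2
 C  0  1  1  2  2  2  2
 C  0  1  1  2  2  2  2
 G  0  1  1  2  2  3  3
dp[6][6] = 3. One LCS (by backtracking along matches): ACG.

3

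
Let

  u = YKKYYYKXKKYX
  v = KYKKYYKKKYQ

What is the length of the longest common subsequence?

Let dp[i][j] be the LCS length of the first i characters of u and the first j characters of v. dp[i][j] = dp[i-1][j-1]+1 when the i-th and j-th characters match, else max(dp[i-1][j], dp[i][j-1]).
    ·  K  Y  K  K  Y  Y  K  K  K  Y  Q
 ·  0  0  0  0  0  0  0  0  0  0  0  0
 Y  0  0  1  1  1  1  1  1  1  1  1  1
 K  0  1  1  2  2  2  2  2  2  2  2  2
 K  0  1  1  2  3  3  3  3  3  3  3  3
 Y  0  1  2  2  3  4  4  4  4  4  4  4
 Y  0  1  2  2  3  4  5  5  5  5  5  5
 Y  0  1  2  2  3  4  5  5  5  5  6  6
 K  0  1  2  3  3  4  5  6  6  6  6  6
 X  0  1  2  3  3  4  5  6  6  6  6  6
 K  0  1  2  3  4  4  5  6  7  7  7  7
 K  0  1  2  3  4  4  5  6  7  8  8  8
 Y  0  1  2  3  4  5  5  6  7  8  9  9
 X  0  1  2  3  4  5  5  6  7  8  9  9
dp[12][11] = 9. One LCS (by backtracking along matches): YKKYYKKKY.

9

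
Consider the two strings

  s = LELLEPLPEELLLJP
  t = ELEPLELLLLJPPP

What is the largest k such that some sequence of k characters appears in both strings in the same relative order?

11

One common subsequence of length 11: E at s[2]=t[1] → L at s[4]=t[2] → E at s[5]=t[3] → P at s[6]=t[4] → L at s[7]=t[5] → E at s[9]=t[6] → L at s[11]=t[8] → L at s[12]=t[9] → L at s[13]=t[10] → J at s[14]=t[11] → P at s[15]=t[14]. dp[15][14] = 11 confirms this is the maximum.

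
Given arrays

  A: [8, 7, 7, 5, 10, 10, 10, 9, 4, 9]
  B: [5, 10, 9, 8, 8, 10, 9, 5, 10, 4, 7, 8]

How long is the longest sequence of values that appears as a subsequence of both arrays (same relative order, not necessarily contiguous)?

Match 5 (A #4, B #1), 10 (A #5, B #2), 10 (A #6, B #6), 10 (A #7, B #9), 4 (A #9, B #10) — 5 values in the same relative order in both. The LCS DP gives dp[10][12] = 5, so this is optimal.

5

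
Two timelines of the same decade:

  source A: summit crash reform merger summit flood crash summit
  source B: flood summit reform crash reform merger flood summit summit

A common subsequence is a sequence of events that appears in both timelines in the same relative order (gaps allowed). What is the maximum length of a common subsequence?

6

Pick summit at source A[1]=source B[2]; then crash at source A[2]=source B[4]; then reform at source A[3]=source B[5]; then merger at source A[4]=source B[6]; then summit at source A[5]=source B[8]; then summit at source A[8]=source B[9]; all 6 events appear in both, in order. The LCS DP gives dp[8][9] = 6, so this is optimal.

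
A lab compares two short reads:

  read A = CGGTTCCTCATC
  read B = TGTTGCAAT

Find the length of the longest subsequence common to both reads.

Taking G [3,2], then T [4,3], then T [5,4], then C [6,6], then A [10,8], then T [11,9] gives a common subsequence of length 6. Since dp[12][9] = 6, nothing longer is possible.

6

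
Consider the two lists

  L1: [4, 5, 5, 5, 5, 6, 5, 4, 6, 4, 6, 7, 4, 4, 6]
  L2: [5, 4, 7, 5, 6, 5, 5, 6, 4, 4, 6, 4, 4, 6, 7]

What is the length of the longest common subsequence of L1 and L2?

One common subsequence of length 11: 4 at L1[1]=L2[2], 5 at L1[2]=L2[4], 5 at L1[4]=L2[6], 5 at L1[5]=L2[7], 6 at L1[6]=L2[8], 4 at L1[8]=L2[9], 4 at L1[10]=L2[10], 6 at L1[11]=L2[11], 4 at L1[13]=L2[12], 4 at L1[14]=L2[13], 6 at L1[15]=L2[14]. The LCS DP gives dp[15][15] = 11, so this is optimal.

11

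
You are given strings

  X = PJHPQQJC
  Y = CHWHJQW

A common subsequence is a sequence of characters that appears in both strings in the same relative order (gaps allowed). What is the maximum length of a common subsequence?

2

Pick J (X #2, Y #5) → Q (X #5, Y #6); all 2 characters appear in both, in order. Since dp[8][7] = 2, nothing longer is possible.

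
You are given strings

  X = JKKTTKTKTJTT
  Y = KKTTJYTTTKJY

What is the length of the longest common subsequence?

Let dp[i][j] be the LCS length of the first i characters of X and the first j characters of Y. dp[i][j] = dp[i-1][j-1]+1 when the i-th and j-th characters match, else max(dp[i-1][j], dp[i][j-1]).
    ·  K  K  T  T  J  Y  T  T  T  K  J  Y
 ·  0  0  0  0  0  0  0  0  0  0  0  0  0
 J  0  0  0  0  0  1  1  1  1  1  1  1  1
 K  0  1  1  1  1  1  1  1  1  1  2  2  2
 K  0  1  2  2  2  2  2  2  2  2  2  2  2
 T  0  1  2  3  3  3  3  3  3  3  3  3  3
 T  0  1  2  3  4  4  4  4  4  4  4  4  4
 K  0  1  2  3  4  4  4  4  4  4  5  5  5
 T  0  1  2  3  4  4  4  5  5  5  5  5  5
 K  0  1  2  3  4  4  4  5  5  5  6  6  6
 T  0  1  2  3  4  4  4  5  6  6  6  6  6
 J  0  1  2  3  4  5  5  5  6  6  6  7  7
 T  0  1  2  3  4  5  5  6  6  7  7  7  7
 T  0  1  2  3  4  5  5  6  7  7  7  7  7
dp[12][12] = 7. One LCS (by backtracking along matches): KKTTTKJ.

7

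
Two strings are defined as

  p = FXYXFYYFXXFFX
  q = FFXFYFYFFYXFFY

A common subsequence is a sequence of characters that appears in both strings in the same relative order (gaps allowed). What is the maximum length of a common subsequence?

9

Match F [1,2], then X [2,3], then Y [3,5], then F [5,6], then Y [6,7], then Y [7,10], then X [10,11], then F [11,12], then F [12,13] — 9 characters in the same relative order in both, and the DP table's final entry dp[13][14] is also 9, so no common subsequence is longer.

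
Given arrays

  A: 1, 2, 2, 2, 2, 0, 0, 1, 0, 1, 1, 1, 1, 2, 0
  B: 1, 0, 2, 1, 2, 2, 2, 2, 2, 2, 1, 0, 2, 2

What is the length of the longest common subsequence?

8

Match 1 [1,4], then 2 [2,7], then 2 [3,8], then 2 [4,9], then 2 [5,10], then 1 [8,11], then 0 [9,12], then 2 [14,14] — 8 values in the same relative order in both. dp[15][14] = 8 confirms this is the maximum.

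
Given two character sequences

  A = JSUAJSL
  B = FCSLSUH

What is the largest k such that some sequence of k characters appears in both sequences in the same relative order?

2

One common subsequence of length 2: S (A #2, B #5); then U (A #3, B #6). Since dp[7][7] = 2, nothing longer is possible.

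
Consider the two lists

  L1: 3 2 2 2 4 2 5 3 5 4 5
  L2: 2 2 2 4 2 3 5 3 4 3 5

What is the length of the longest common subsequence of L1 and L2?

9

Taking 2 (L1 #2, L2 #1), then 2 (L1 #3, L2 #2), then 2 (L1 #4, L2 #3), then 4 (L1 #5, L2 #4), then 2 (L1 #6, L2 #5), then 5 (L1 #7, L2 #7), then 3 (L1 #8, L2 #8), then 4 (L1 #10, L2 #9), then 5 (L1 #11, L2 #11) gives a common subsequence of length 9. The LCS DP gives dp[11][11] = 9, so this is optimal.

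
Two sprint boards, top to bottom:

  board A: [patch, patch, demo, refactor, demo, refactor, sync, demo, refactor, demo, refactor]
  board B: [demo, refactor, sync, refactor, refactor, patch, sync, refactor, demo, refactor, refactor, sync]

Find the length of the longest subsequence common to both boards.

Match demo [3,1], then refactor [4,4], then refactor [6,5], then sync [7,7], then demo [8,9], then refactor [9,10], then refactor [11,11] — 7 tasks in the same relative order in both. The LCS DP gives dp[11][12] = 7, so this is optimal.

7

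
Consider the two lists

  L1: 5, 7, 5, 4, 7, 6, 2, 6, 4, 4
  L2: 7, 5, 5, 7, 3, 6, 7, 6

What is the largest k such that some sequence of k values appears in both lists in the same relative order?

Taking 5 [1,2], 5 [3,3], 7 [5,4], 6 [6,6], 6 [8,8] gives a common subsequence of length 5. dp[10][8] = 5 confirms this is the maximum.

5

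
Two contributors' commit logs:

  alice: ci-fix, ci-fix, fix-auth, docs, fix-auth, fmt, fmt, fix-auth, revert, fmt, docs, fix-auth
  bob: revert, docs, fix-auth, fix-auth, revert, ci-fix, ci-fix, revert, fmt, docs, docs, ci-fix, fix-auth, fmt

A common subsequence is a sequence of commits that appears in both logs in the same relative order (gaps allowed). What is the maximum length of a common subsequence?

7

Match docs [4,2]; then fix-auth [5,3]; then fix-auth [8,4]; then revert [9,8]; then fmt [10,9]; then docs [11,11]; then fix-auth [12,13] — 7 commits in the same relative order in both. Since dp[12][14] = 7, nothing longer is possible.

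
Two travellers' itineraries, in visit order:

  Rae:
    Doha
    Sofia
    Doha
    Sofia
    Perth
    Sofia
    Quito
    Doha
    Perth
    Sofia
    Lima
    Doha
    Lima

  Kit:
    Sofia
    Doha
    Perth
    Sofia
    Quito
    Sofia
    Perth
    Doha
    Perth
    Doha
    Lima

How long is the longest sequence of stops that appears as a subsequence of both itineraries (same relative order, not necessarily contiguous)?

9

One common subsequence of length 9: Sofia at Rae[2]=Kit[1]; then Doha at Rae[3]=Kit[2]; then Perth at Rae[5]=Kit[3]; then Sofia at Rae[6]=Kit[4]; then Quito at Rae[7]=Kit[5]; then Doha at Rae[8]=Kit[8]; then Perth at Rae[9]=Kit[9]; then Doha at Rae[12]=Kit[10]; then Lima at Rae[13]=Kit[11]. The LCS DP gives dp[13][11] = 9, so this is optimal.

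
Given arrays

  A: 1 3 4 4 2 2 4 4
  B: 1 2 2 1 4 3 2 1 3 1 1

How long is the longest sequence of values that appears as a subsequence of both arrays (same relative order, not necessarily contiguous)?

Pick 1 (A #1, B #1); then 2 (A #5, B #2); then 2 (A #6, B #3); then 4 (A #7, B #5); all 4 values appear in both, in order. dp[8][11] = 4 confirms this is the maximum.

4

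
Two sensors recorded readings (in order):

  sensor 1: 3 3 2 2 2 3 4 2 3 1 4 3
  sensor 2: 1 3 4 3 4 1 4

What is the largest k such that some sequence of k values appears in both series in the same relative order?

Let dp[i][j] be the LCS length of the first i values of sensor 1 and the first j values of sensor 2. dp[i][j] = dp[i-1][j-1]+1 when the i-th and j-th values match, else max(dp[i-1][j], dp[i][j-1]).
    ·  1  3  4  3  4  1  4
 ·  0  0  0  0  0  0  0  0
 3  0  0  1  1  1  1  1  1
 3  0  0  1  1  2  2  2  2
 2  0  0  1  1  2  2  2  2
 2  0  0  1  1  2  2  2  2
 2  0  0  1  1  2  2  2  2
 3  0  0  1  1  2  2  2  2
 4  0  0  1  2  2  3  3  3
 2  0  0  1  2  2  3  3  3
 3  0  0  1  2  3  3  3  3
 1  0  1  1  2  3  3  4  4
 4  0  1  1  2  3  4  4  5
 3  0  1  2  2  3  4  4  5
dp[12][7] = 5. One LCS (by backtracking along matches): 3, 3, 4, 1, 4.

5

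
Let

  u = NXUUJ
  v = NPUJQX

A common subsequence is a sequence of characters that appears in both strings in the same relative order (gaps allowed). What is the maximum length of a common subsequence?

Let dp[i][j] be the LCS length of the first i characters of u and the first j characters of v. dp[i][j] = dp[i-1][j-1]+1 when the i-th and j-th characters match, else max(dp[i-1][j], dp[i][j-1]).
    ·  N  P  U  J  Q  X
 ·  0  0  0  0  0  0  0
 N  0  1  1  1  1  1  1
 X  0  1  1  1  1  1  2
 U  0  1  1  2  2  2  2
 U  0  1  1  2  2  2  2
 J  0  1  1  2  3  3  3
dp[5][6] = 3. One LCS (by backtracking along matches): NUJ.

3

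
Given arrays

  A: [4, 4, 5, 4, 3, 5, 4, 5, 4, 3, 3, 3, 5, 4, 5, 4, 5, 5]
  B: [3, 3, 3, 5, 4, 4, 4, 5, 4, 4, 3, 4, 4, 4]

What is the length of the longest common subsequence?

One common subsequence of length 9: 4 at A[1]=B[5], then 4 at A[2]=B[6], then 4 at A[4]=B[7], then 5 at A[6]=B[8], then 4 at A[7]=B[9], then 4 at A[9]=B[10], then 3 at A[10]=B[11], then 4 at A[14]=B[13], then 4 at A[16]=B[14]. The LCS DP gives dp[18][14] = 9, so this is optimal.

9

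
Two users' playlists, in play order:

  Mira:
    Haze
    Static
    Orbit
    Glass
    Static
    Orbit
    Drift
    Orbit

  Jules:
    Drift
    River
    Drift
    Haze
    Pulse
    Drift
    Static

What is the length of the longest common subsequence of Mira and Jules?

One common subsequence of length 2: Haze (Mira #1, Jules #4), Static (Mira #5, Jules #7), and the DP table's final entry dp[8][7] is also 2, so no common subsequence is longer.

2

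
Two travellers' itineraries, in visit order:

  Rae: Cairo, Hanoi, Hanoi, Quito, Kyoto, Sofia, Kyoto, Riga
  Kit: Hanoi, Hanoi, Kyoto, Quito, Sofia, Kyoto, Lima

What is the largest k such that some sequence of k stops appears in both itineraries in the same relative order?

5

One common subsequence of length 5: Hanoi at Rae[2]=Kit[1] → Hanoi at Rae[3]=Kit[2] → Quito at Rae[4]=Kit[4] → Sofia at Rae[6]=Kit[5] → Kyoto at Rae[7]=Kit[6]. The LCS DP gives dp[8][7] = 5, so this is optimal.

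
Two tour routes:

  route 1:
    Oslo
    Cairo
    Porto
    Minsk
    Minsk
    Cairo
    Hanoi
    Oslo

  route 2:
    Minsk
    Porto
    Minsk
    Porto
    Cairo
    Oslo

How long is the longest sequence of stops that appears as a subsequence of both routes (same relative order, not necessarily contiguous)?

Pick Porto at route 1[3]=route 2[2], Minsk at route 1[4]=route 2[3], Cairo at route 1[6]=route 2[5], Oslo at route 1[8]=route 2[6]; all 4 stops appear in both, in order. Since dp[8][6] = 4, nothing longer is possible.

4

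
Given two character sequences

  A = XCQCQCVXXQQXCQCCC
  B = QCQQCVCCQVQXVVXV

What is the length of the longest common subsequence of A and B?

One common subsequence of length 8: C (A #2, B #2); then Q (A #3, B #3); then Q (A #5, B #4); then C (A #6, B #5); then V (A #7, B #6); then Q (A #10, B #9); then Q (A #11, B #11); then X (A #12, B #15). dp[17][16] = 8 confirms this is the maximum.

8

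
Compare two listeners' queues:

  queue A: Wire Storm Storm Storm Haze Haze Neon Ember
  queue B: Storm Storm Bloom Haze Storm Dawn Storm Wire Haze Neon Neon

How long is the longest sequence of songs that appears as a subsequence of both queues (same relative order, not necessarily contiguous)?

5

Taking Storm (queue A #2, queue B #2) → Storm (queue A #3, queue B #5) → Storm (queue A #4, queue B #7) → Haze (queue A #5, queue B #9) → Neon (queue A #7, queue B #11) gives a common subsequence of length 5, and the DP table's final entry dp[8][11] is also 5, so no common subsequence is longer.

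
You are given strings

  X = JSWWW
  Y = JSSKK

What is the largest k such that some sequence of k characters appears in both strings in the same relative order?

2

Pick J at X[1]=Y[1]; then S at X[2]=Y[3]; all 2 characters appear in both, in order. dp[5][5] = 2 confirms this is the maximum.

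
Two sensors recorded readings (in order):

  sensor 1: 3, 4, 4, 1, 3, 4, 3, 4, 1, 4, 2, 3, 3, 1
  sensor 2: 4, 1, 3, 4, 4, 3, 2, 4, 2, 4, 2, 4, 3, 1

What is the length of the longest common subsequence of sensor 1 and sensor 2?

10

Taking 4 [3,1], then 1 [4,2], then 3 [5,3], then 4 [6,5], then 3 [7,6], then 4 [8,8], then 4 [10,10], then 2 [11,11], then 3 [13,13], then 1 [14,14] gives a common subsequence of length 10, and the DP table's final entry dp[14][14] is also 10, so no common subsequence is longer.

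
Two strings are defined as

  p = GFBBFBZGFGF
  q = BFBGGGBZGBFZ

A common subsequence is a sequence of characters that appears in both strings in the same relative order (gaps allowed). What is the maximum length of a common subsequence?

6

One common subsequence of length 6: F (p #2, q #2), B (p #3, q #3), B (p #6, q #7), Z (p #7, q #8), G (p #8, q #9), F (p #9, q #11). The LCS DP gives dp[11][12] = 6, so this is optimal.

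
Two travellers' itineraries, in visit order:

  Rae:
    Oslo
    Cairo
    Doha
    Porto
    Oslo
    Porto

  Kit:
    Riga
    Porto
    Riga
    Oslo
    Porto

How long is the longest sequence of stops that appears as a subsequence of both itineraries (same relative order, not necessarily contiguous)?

Pick Porto at Rae[4]=Kit[2], then Oslo at Rae[5]=Kit[4], then Porto at Rae[6]=Kit[5]; all 3 stops appear in both, in order. Since dp[6][5] = 3, nothing longer is possible.

3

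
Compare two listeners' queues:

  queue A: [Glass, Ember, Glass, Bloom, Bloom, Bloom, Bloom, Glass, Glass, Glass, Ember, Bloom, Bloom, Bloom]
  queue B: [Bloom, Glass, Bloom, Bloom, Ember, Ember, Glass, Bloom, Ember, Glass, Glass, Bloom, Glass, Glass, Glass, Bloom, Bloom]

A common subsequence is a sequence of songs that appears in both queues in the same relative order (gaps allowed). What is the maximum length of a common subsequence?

10

Match Glass (queue A #1, queue B #2), Ember (queue A #2, queue B #6), Glass (queue A #3, queue B #7), Bloom (queue A #4, queue B #8), Bloom (queue A #7, queue B #12), Glass (queue A #8, queue B #13), Glass (queue A #9, queue B #14), Glass (queue A #10, queue B #15), Bloom (queue A #13, queue B #16), Bloom (queue A #14, queue B #17) — 10 songs in the same relative order in both. dp[14][17] = 10 confirms this is the maximum.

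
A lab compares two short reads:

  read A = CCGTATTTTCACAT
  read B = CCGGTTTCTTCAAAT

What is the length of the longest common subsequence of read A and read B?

12

One common subsequence of length 12: C (read A #1, read B #1), C (read A #2, read B #2), G (read A #3, read B #4), T (read A #4, read B #5), T (read A #6, read B #6), T (read A #7, read B #7), T (read A #8, read B #9), T (read A #9, read B #10), C (read A #10, read B #11), A (read A #11, read B #13), A (read A #13, read B #14), T (read A #14, read B #15). Since dp[14][15] = 12, nothing longer is possible.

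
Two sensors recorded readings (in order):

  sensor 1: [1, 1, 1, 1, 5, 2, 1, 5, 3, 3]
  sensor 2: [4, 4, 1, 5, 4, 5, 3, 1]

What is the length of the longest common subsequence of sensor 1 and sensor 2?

4

Let dp[i][j] be the LCS length of the first i values of sensor 1 and the first j values of sensor 2. dp[i][j] = dp[i-1][j-1]+1 when the i-th and j-th values match, else max(dp[i-1][j], dp[i][j-1]).
    ·  4  4  1  5  4  5  3  1
 ·  0  0  0  0  0  0  0  0  0
 1  0  0  0  1  1  1  1  1  1
 1  0  0  0  1  1  1  1  1  2
 1  0  0  0  1  1  1  1  1  2
 1  0  0  0  1  1  1  1  1  2
 5  0  0  0  1  2  2  2  2  2
 2  0  0  0  1  2  2  2  2  2
 1  0  0  0  1  2  2  2  2  3
 5  0  0  0  1  2  2  3  3  3
 3  0  0  0  1  2  2  3  4  4
 3  0  0  0  1  2  2  3  4  4
dp[10][8] = 4. One LCS (by backtracking along matches): 1, 5, 5, 3.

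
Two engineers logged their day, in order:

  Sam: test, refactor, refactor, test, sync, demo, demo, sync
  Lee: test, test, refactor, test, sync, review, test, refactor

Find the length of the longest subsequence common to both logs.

Match test [1,2]; then refactor [3,3]; then test [4,4]; then sync [5,5] — 4 tasks in the same relative order in both. dp[8][8] = 4 confirms this is the maximum.

4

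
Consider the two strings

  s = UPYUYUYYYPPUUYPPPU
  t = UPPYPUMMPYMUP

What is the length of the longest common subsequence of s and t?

7

Match U (s #1, t #1) → P (s #2, t #3) → Y (s #3, t #4) → U (s #4, t #6) → Y (s #5, t #10) → U (s #13, t #12) → P (s #17, t #13) — 7 characters in the same relative order in both. Since dp[18][13] = 7, nothing longer is possible.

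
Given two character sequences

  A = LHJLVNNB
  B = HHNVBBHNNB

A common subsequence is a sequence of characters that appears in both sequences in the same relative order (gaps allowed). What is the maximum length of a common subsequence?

Taking H (A #2, B #2); then V (A #5, B #4); then N (A #6, B #8); then N (A #7, B #9); then B (A #8, B #10) gives a common subsequence of length 5. dp[8][10] = 5 confirms this is the maximum.

5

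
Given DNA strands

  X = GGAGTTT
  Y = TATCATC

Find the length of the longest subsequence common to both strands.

3

Match A [3,2]; then T [5,3]; then T [6,6] — 3 bases in the same relative order in both. Since dp[7][7] = 3, nothing longer is possible.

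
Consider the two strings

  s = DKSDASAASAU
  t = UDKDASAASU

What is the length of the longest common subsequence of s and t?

9

One common subsequence of length 9: D (s #1, t #2); then K (s #2, t #3); then D (s #4, t #4); then A (s #5, t #5); then S (s #6, t #6); then A (s #7, t #7); then A (s #8, t #8); then S (s #9, t #9); then U (s #11, t #10). dp[11][10] = 9 confirms this is the maximum.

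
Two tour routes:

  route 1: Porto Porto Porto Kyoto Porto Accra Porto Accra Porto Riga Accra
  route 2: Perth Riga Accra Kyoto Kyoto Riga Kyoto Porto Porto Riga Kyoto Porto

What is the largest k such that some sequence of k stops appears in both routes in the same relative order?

4

One common subsequence of length 4: Porto (route 1 #1, route 2 #8), Porto (route 1 #2, route 2 #9), Kyoto (route 1 #4, route 2 #11), Porto (route 1 #9, route 2 #12). dp[11][12] = 4 confirms this is the maximum.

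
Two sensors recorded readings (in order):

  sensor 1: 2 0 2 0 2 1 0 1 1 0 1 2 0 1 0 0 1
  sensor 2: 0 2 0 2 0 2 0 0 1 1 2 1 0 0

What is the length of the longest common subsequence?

Pick 2 at sensor 1[1]=sensor 2[2], 0 at sensor 1[2]=sensor 2[3], 2 at sensor 1[3]=sensor 2[4], 0 at sensor 1[4]=sensor 2[5], 2 at sensor 1[5]=sensor 2[6], 0 at sensor 1[7]=sensor 2[8], 1 at sensor 1[9]=sensor 2[9], 1 at sensor 1[11]=sensor 2[10], 2 at sensor 1[12]=sensor 2[11], 1 at sensor 1[14]=sensor 2[12], 0 at sensor 1[15]=sensor 2[13], 0 at sensor 1[16]=sensor 2[14]; all 12 values appear in both, in order, and the DP table's final entry dp[17][14] is also 12, so no common subsequence is longer.

12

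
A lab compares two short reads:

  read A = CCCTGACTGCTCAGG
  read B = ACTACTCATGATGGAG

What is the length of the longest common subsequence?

Match C (read A #1, read B #2), then C (read A #2, read B #5), then C (read A #3, read B #7), then T (read A #4, read B #9), then G (read A #5, read B #10), then A (read A #6, read B #11), then T (read A #8, read B #12), then G (read A #9, read B #14), then A (read A #13, read B #15), then G (read A #15, read B #16) — 10 bases in the same relative order in both, and the DP table's final entry dp[15][16] is also 10, so no common subsequence is longer.

10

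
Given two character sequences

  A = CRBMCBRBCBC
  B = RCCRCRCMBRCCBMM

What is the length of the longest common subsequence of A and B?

7

Taking C (A #1, B #5), then R (A #2, B #6), then M (A #4, B #8), then B (A #6, B #9), then R (A #7, B #10), then C (A #9, B #12), then B (A #10, B #13) gives a common subsequence of length 7. The LCS DP gives dp[11][15] = 7, so this is optimal.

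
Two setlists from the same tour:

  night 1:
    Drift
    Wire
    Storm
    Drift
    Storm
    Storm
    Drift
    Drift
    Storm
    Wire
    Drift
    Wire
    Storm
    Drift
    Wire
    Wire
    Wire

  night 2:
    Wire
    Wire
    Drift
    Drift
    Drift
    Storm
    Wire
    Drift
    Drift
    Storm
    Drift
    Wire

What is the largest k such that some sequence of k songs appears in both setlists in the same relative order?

Pick Wire (night 1 #2, night 2 #2), then Drift (night 1 #4, night 2 #3), then Drift (night 1 #7, night 2 #4), then Drift (night 1 #8, night 2 #5), then Storm (night 1 #9, night 2 #6), then Wire (night 1 #10, night 2 #7), then Drift (night 1 #11, night 2 #9), then Storm (night 1 #13, night 2 #10), then Drift (night 1 #14, night 2 #11), then Wire (night 1 #17, night 2 #12); all 10 songs appear in both, in order. Since dp[17][12] = 10, nothing longer is possible.

10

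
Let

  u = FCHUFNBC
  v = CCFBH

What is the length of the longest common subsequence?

3

One common subsequence of length 3: C at u[2]=v[2], then F at u[5]=v[3], then B at u[7]=v[4]. The LCS DP gives dp[8][5] = 3, so this is optimal.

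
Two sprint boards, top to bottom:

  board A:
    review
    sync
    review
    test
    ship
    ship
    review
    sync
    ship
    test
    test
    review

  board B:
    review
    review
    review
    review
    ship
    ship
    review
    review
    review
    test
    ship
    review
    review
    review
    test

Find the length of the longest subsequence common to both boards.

Match review (board A #1, board B #3), review (board A #3, board B #4), ship (board A #5, board B #5), ship (board A #6, board B #6), review (board A #7, board B #9), ship (board A #9, board B #11), test (board A #11, board B #15) — 7 tasks in the same relative order in both. Since dp[12][15] = 7, nothing longer is possible.

7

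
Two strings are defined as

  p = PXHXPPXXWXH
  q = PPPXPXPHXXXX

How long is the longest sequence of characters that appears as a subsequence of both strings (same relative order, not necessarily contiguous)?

7

Taking P [1,5], then X [2,6], then H [3,8], then X [4,9], then X [7,10], then X [8,11], then X [10,12] gives a common subsequence of length 7. dp[11][12] = 7 confirms this is the maximum.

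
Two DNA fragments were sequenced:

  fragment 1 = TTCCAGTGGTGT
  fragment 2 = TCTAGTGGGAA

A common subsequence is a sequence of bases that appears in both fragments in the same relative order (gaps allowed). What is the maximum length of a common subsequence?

8

Pick T at fragment 1[1]=fragment 2[1], then T at fragment 1[2]=fragment 2[3], then A at fragment 1[5]=fragment 2[4], then G at fragment 1[6]=fragment 2[5], then T at fragment 1[7]=fragment 2[6], then G at fragment 1[8]=fragment 2[7], then G at fragment 1[9]=fragment 2[8], then G at fragment 1[11]=fragment 2[9]; all 8 bases appear in both, in order. The LCS DP gives dp[12][11] = 8, so this is optimal.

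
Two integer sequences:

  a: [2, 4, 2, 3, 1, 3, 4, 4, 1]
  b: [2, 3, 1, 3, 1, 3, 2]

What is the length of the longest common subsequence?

Let dp[i][j] be the LCS length of the first i values of a and the first j values of b. dp[i][j] = dp[i-1][j-1]+1 when the i-th and j-th values match, else max(dp[i-1][j], dp[i][j-1]).
    ·  2  3  1  3  1  3  2
 ·  0  0  0  0  0  0  0  0
 2  0  1  1  1  1  1  1  1
 4  0  1  1  1  1  1  1  1
 2  0  1  1  1  1  1  1  2
 3  0  1  2  2  2  2  2  2
 1  0  1  2  3  3  3  3  3
 3  0  1  2  3  4  4  4  4
 4  0  1  2  3  4  4  4  4
 4  0  1  2  3  4  4  4  4
 1  0  1  2  3  4  5  5  5
dp[9][7] = 5. One LCS (by backtracking along matches): 2, 3, 1, 3, 1.

5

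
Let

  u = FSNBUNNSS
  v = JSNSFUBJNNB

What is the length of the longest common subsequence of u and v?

Let dp[i][j] be the LCS length of the first i characters of u and the first j characters of v. dp[i][j] = dp[i-1][j-1]+1 when the i-th and j-th characters match, else max(dp[i-1][j], dp[i][j-1]).
    ·  J  S  N  S  F  U  B  J  N  N  B
 ·  0  0  0  0  0  0  0  0  0  0  0  0
 F  0  0  0  0  0  1  1  1  1  1  1  1
 S  0  0  1  1  1  1  1  1  1  1  1  1
 N  0  0  1  2  2  2  2  2  2  2  2  2
 B  0  0  1  2  2  2  2  3  3  3  3  3
 U  0  0  1  2  2  2  3  3  3  3  3  3
 N  0  0  1  2  2  2  3  3  3  4  4  4
 N  0  0  1  2  2  2  3  3  3  4  5  5
 S  0  0  1  2  3  3  3  3  3  4  5  5
 S  0  0  1  2  3  3  3  3  3  4  5  5
dp[9][11] = 5. One LCS (by backtracking along matches): SNBNN.

5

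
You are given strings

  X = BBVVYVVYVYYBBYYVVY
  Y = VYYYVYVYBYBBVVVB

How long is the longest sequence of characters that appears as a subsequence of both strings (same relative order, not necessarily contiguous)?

11

Pick V (X #3, Y #1) → Y (X #5, Y #4) → V (X #7, Y #5) → Y (X #8, Y #6) → V (X #9, Y #7) → Y (X #10, Y #8) → Y (X #11, Y #10) → B (X #12, Y #11) → B (X #13, Y #12) → V (X #16, Y #14) → V (X #17, Y #15); all 11 characters appear in both, in order, and the DP table's final entry dp[18][16] is also 11, so no common subsequence is longer.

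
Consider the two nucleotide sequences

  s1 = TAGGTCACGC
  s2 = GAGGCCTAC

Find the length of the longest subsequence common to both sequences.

6

Taking A [2,2], G [3,3], G [4,4], T [5,7], A [7,8], C [10,9] gives a common subsequence of length 6. Since dp[10][9] = 6, nothing longer is possible.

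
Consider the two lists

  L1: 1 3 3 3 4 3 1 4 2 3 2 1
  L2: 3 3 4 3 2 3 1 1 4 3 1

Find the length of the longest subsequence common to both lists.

8

Taking 3 at L1[2]=L2[1]; then 3 at L1[3]=L2[2]; then 3 at L1[4]=L2[4]; then 3 at L1[6]=L2[6]; then 1 at L1[7]=L2[8]; then 4 at L1[8]=L2[9]; then 3 at L1[10]=L2[10]; then 1 at L1[12]=L2[11] gives a common subsequence of length 8, and the DP table's final entry dp[12][11] is also 8, so no common subsequence is longer.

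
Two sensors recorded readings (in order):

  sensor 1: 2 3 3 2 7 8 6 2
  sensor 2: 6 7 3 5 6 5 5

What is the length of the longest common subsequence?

Let dp[i][j] be the LCS length of the first i values of sensor 1 and the first j values of sensor 2. dp[i][j] = dp[i-1][j-1]+1 when the i-th and j-th values match, else max(dp[i-1][j], dp[i][j-1]).
    ·  6  7  3  5  6  5  5
 ·  0  0  0  0  0  0  0  0
 2  0  0  0  0  0  0  0  0
 3  0  0  0  1  1  1  1  1
 3  0  0  0  1  1  1  1  1
 2  0  0  0  1  1  1  1  1
 7  0  0  1  1  1  1  1  1
 8  0  0  1  1  1  1  1  1
 6  0  1  1  1  1  2  2  2
 2  0  1  1  1  1  2  2  2
dp[8][7] = 2. One LCS (by backtracking along matches): 3, 6.

2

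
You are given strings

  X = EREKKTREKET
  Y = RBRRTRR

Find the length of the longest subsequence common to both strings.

3

Match R at X[2]=Y[4], T at X[6]=Y[5], R at X[7]=Y[7] — 3 characters in the same relative order in both, and the DP table's final entry dp[11][7] is also 3, so no common subsequence is longer.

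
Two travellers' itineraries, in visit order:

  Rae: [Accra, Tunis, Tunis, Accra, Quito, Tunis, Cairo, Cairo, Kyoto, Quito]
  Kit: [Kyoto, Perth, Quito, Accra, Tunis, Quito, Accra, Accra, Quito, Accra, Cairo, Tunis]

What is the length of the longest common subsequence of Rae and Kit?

Taking Accra (Rae #1, Kit #4), then Tunis (Rae #2, Kit #5), then Accra (Rae #4, Kit #8), then Quito (Rae #5, Kit #9), then Tunis (Rae #6, Kit #12) gives a common subsequence of length 5. Since dp[10][12] = 5, nothing longer is possible.

5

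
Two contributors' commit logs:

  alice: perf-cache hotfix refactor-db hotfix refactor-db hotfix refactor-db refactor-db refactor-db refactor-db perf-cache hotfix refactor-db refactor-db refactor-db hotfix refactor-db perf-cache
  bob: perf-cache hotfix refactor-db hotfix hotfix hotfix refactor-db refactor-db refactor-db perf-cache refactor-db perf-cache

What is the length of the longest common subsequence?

11

Match perf-cache at alice[1]=bob[1]; then hotfix at alice[2]=bob[2]; then refactor-db at alice[3]=bob[3]; then hotfix at alice[4]=bob[5]; then hotfix at alice[6]=bob[6]; then refactor-db at alice[8]=bob[7]; then refactor-db at alice[9]=bob[8]; then refactor-db at alice[10]=bob[9]; then perf-cache at alice[11]=bob[10]; then refactor-db at alice[17]=bob[11]; then perf-cache at alice[18]=bob[12] — 11 commits in the same relative order in both, and the DP table's final entry dp[18][12] is also 11, so no common subsequence is longer.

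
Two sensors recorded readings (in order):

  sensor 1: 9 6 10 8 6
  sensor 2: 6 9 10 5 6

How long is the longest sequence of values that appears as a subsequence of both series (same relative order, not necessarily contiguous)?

3

Pick 9 [1,2]; then 10 [3,3]; then 6 [5,5]; all 3 values appear in both, in order. Since dp[5][5] = 3, nothing longer is possible.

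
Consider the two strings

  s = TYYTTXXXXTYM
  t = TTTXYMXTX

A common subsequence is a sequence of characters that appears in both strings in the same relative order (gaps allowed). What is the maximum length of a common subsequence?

One common subsequence of length 6: T (s #1, t #1); then T (s #4, t #2); then T (s #5, t #3); then X (s #6, t #4); then X (s #7, t #7); then X (s #9, t #9). The LCS DP gives dp[12][9] = 6, so this is optimal.

6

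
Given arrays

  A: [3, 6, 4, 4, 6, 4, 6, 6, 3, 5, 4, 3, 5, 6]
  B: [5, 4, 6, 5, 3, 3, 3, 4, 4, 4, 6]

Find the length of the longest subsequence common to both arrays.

5

One common subsequence of length 5: 3 [1,7], 4 [4,8], 4 [6,9], 4 [11,10], 6 [14,11]. dp[14][11] = 5 confirms this is the maximum.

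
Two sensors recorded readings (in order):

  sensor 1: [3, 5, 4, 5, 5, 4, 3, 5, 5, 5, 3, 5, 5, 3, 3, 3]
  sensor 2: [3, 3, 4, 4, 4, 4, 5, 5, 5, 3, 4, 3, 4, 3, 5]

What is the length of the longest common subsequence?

Taking 3 (sensor 1 #1, sensor 2 #2) → 4 (sensor 1 #3, sensor 2 #5) → 4 (sensor 1 #6, sensor 2 #6) → 5 (sensor 1 #8, sensor 2 #7) → 5 (sensor 1 #9, sensor 2 #8) → 5 (sensor 1 #10, sensor 2 #9) → 3 (sensor 1 #11, sensor 2 #10) → 3 (sensor 1 #14, sensor 2 #12) → 3 (sensor 1 #15, sensor 2 #14) gives a common subsequence of length 9. Since dp[16][15] = 9, nothing longer is possible.

9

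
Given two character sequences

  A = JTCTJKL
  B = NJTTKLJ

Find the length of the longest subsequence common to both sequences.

5

Let dp[i][j] be the LCS length of the first i characters of A and the first j characters of B. dp[i][j] = dp[i-1][j-1]+1 when the i-th and j-th characters match, else max(dp[i-1][j], dp[i][j-1]).
    ·  N  J  T  T  K  L  J
 ·  0  0  0  0  0  0  0  0
 J  0  0  1  1  1  1  1  1
 T  0  0  1  2  2  2  2  2
 C  0  0  1  2  2  2  2  2
 T  0  0  1  2  3  3  3  3
 J  0  0  1  2  3  3  3  4
 K  0  0  1  2  3  4  4  4
 L  0  0  1  2  3  4  5  5
dp[7][7] = 5. One LCS (by backtracking along matches): JTTKL.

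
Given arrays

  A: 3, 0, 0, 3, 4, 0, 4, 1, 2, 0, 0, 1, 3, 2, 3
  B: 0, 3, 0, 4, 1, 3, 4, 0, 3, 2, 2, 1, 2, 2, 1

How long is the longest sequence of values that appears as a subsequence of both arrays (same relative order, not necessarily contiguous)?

8

Match 3 at A[1]=B[2] → 0 at A[2]=B[3] → 3 at A[4]=B[6] → 4 at A[5]=B[7] → 0 at A[6]=B[8] → 1 at A[8]=B[12] → 2 at A[9]=B[14] → 1 at A[12]=B[15] — 8 values in the same relative order in both, and the DP table's final entry dp[15][15] is also 8, so no common subsequence is longer.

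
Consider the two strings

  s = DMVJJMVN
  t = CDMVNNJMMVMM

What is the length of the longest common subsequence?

6

Match D at s[1]=t[2], then M at s[2]=t[3], then V at s[3]=t[4], then J at s[4]=t[7], then M at s[6]=t[9], then V at s[7]=t[10] — 6 characters in the same relative order in both. Since dp[8][12] = 6, nothing longer is possible.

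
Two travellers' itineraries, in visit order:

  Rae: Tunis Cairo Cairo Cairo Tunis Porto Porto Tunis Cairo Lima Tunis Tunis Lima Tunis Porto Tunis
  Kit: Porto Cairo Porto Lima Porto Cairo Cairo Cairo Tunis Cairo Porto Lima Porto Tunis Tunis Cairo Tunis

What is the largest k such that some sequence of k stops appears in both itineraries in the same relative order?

Taking Cairo (Rae #2, Kit #6), Cairo (Rae #3, Kit #7), Cairo (Rae #4, Kit #8), Tunis (Rae #5, Kit #9), Porto (Rae #6, Kit #11), Porto (Rae #7, Kit #13), Tunis (Rae #8, Kit #15), Cairo (Rae #9, Kit #16), Tunis (Rae #16, Kit #17) gives a common subsequence of length 9. dp[16][17] = 9 confirms this is the maximum.

9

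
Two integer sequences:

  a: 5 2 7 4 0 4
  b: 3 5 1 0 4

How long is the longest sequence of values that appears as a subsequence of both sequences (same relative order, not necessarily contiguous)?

3

Let dp[i][j] be the LCS length of the first i values of a and the first j values of b. dp[i][j] = dp[i-1][j-1]+1 when the i-th and j-th values match, else max(dp[i-1][j], dp[i][j-1]).
    ·  3  5  1  0  4
 ·  0  0  0  0  0  0
 5  0  0  1  1  1  1
 2  0  0  1  1  1  1
 7  0  0  1  1  1  1
 4  0  0  1  1  1  2
 0  0  0  1  1  2  2
 4  0  0  1  1  2  3
dp[6][5] = 3. One LCS (by backtracking along matches): 5, 0, 4.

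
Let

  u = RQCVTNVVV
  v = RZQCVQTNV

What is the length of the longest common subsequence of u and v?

7

Let dp[i][j] be the LCS length of the first i characters of u and the first j characters of v. dp[i][j] = dp[i-1][j-1]+1 when the i-th and j-th characters match, else max(dp[i-1][j], dp[i][j-1]).
    ·  R  Z  Q  C  V  Q  T  N  V
 ·  0  0  0  0  0  0  0  0  0  0
 R  0  1  1  1  1  1  1  1  1  1
 Q  0  1  1  2  2  2  2  2  2  2
 C  0  1  1  2  3  3  3  3  3  3
 V  0  1  1  2  3  4  4  4  4  4
 T  0  1  1  2  3  4  4  5  5  5
 N  0  1  1  2  3  4  4  5  6  6
 V  0  1  1  2  3  4  4  5  6  7
 V  0  1  1  2  3  4  4  5  6  7
 V  0  1  1  2  3  4  4  5  6  7
dp[9][9] = 7. One LCS (by backtracking along matches): RQCVTNV.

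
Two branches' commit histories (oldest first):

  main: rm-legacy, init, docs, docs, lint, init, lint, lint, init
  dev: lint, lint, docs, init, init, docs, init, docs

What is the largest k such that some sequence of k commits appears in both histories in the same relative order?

Match init at main[2]=dev[5], then docs at main[3]=dev[6], then docs at main[4]=dev[8] — 3 commits in the same relative order in both. dp[9][8] = 3 confirms this is the maximum.

3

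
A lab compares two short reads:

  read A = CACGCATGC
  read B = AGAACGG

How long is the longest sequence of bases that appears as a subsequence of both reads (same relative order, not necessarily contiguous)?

4

Match A at read A[2]=read B[4], then C at read A[3]=read B[5], then G at read A[4]=read B[6], then G at read A[8]=read B[7] — 4 bases in the same relative order in both. dp[9][7] = 4 confirms this is the maximum.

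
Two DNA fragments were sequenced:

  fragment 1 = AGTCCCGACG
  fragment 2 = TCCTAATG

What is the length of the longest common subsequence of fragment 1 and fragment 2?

Pick T (fragment 1 #3, fragment 2 #1), C (fragment 1 #4, fragment 2 #2), C (fragment 1 #5, fragment 2 #3), A (fragment 1 #8, fragment 2 #6), G (fragment 1 #10, fragment 2 #8); all 5 bases appear in both, in order. dp[10][8] = 5 confirms this is the maximum.

5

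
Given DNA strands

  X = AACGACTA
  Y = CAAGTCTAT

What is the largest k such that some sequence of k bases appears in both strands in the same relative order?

6

Match A at X[1]=Y[2] → A at X[2]=Y[3] → G at X[4]=Y[4] → C at X[6]=Y[6] → T at X[7]=Y[7] → A at X[8]=Y[8] — 6 bases in the same relative order in both. dp[8][9] = 6 confirms this is the maximum.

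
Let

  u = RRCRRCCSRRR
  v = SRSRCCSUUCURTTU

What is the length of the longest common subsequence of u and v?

Match R at u[1]=v[2] → R at u[2]=v[4] → C at u[3]=v[5] → C at u[6]=v[6] → C at u[7]=v[10] → R at u[9]=v[12] — 6 characters in the same relative order in both. The LCS DP gives dp[11][15] = 6, so this is optimal.

6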